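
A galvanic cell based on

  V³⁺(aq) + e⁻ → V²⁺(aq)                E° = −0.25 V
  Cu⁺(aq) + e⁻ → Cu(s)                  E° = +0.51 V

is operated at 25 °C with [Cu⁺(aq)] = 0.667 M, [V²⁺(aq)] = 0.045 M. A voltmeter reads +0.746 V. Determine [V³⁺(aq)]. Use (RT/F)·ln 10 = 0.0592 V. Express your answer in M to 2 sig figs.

With Cu⁺/Cu at the cathode and V³⁺/V²⁺ at the anode, E°cell = +0.51 − (−0.25) = +0.76 V (n = 1).
Rearranging E = E° − (0.0592/n)·log Q gives log Q = 1(+0.76 − (+0.746))/0.0592 = 0.236.
The balanced reaction is Cu⁺(aq) + V²⁺(aq) → Cu(s) + V³⁺(aq), so Q = [V³⁺(aq)] / ([Cu⁺(aq)]·[V²⁺(aq)]).
Solving for the unknown gives log [V³⁺(aq)] = −1.287, so [V³⁺(aq)] ≈ 0.052 M.

0.052 M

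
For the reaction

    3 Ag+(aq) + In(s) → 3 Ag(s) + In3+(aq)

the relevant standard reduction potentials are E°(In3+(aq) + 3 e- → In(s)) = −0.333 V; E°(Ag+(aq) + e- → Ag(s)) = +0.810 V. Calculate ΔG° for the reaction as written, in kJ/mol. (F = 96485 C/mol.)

In the reaction as written Ag+(aq) is reduced, so the Ag⁺/Ag couple is the cathode and In³⁺/In is the anode.
E°cell = +0.810 − (−0.333) = +1.143 V; balancing electrons gives n = 3.
ΔG° = −nFE°cell = −(3)(96485)(+1.143) J/mol = −331 kJ/mol.

−331 kJ/mol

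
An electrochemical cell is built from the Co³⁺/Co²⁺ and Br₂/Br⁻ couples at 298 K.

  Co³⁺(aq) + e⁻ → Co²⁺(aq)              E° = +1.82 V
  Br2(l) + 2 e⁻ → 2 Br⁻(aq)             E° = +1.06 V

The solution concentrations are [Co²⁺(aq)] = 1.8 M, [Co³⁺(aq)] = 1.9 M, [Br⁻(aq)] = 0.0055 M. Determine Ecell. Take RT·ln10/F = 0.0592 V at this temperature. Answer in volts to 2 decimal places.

+0.63 V

Co³⁺/Co²⁺ is reduced (cathode, E° = +1.82 V) and Br₂/Br⁻ is oxidized (anode).
E°cell = +1.82 − (+1.06) = +0.76 V, with n = 2 electrons transferred.
For the overall reaction 2 Co³⁺(aq) + 2 Br⁻(aq) → 2 Co²⁺(aq) + Br2(l), Q = [Co²⁺(aq)]^2 / ([Co³⁺(aq)]^2·[Br⁻(aq)]^2) = 2.97×10^4, giving log Q = 4.472.
E = E° − (0.0592/n)·log Q = +0.76 − (0.0592/2)(4.472) = +0.63 V.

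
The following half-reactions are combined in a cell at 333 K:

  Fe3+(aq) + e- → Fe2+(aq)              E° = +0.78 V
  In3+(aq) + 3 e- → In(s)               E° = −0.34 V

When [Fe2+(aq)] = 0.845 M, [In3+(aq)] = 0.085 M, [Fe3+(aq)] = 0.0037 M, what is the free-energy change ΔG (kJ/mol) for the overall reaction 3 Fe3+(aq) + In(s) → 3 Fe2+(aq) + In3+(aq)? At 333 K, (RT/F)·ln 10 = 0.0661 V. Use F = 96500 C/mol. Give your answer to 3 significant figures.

−286 kJ/mol

With Fe³⁺/Fe²⁺ reduced at the cathode, E°cell = +0.78 − (−0.34) = +1.12 V and n = 3.
The reaction quotient is ([Fe2+(aq)]^3·[In3+(aq)]) / [Fe3+(aq)]^3 = 1.01×10^6; by Nernst, E = +1.12 − (0.0661/3)(6.005) = +0.9877 V.
ΔG = −nFE = −(3)(96500)(+0.9877) J/mol = −286 kJ/mol.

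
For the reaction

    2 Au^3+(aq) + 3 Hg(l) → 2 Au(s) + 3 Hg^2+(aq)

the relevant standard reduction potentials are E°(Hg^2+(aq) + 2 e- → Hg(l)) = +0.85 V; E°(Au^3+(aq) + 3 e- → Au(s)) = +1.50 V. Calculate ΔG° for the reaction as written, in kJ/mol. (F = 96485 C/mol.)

−376 kJ/mol

In the reaction as written Au^3+(aq) is reduced, so the Au³⁺/Au couple is the cathode and Hg²⁺/Hg is the anode.
E°cell = +1.50 − (+0.85) = +0.65 V; balancing electrons gives n = 6.
ΔG° = −nFE°cell = −(6)(96485)(+0.65) J/mol = −376 kJ/mol.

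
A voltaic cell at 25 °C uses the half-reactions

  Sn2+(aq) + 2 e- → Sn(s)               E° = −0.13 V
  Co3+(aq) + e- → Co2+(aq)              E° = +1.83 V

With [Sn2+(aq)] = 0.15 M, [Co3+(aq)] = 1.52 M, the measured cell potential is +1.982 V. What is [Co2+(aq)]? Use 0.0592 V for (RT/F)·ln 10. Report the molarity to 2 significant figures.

1.7 M

Co³⁺/Co²⁺ is the cathode (higher E°); E°cell = +1.83 − (−0.13) = +1.96 V with n = 2.
From the Nernst equation, log Q = n(E° − E)/0.0592 = 2·(+1.96 − (+1.982))/0.0592 = −0.743.
The balanced reaction is 2 Co3+(aq) + Sn(s) → 2 Co2+(aq) + Sn2+(aq), so Q = ([Co2+(aq)]^2·[Sn2+(aq)]) / [Co3+(aq)]^2.
Isolating [Co2+(aq)] in Q = 10^{−0.743} yields log [Co2+(aq)] = 0.222, i.e. 1.7 M.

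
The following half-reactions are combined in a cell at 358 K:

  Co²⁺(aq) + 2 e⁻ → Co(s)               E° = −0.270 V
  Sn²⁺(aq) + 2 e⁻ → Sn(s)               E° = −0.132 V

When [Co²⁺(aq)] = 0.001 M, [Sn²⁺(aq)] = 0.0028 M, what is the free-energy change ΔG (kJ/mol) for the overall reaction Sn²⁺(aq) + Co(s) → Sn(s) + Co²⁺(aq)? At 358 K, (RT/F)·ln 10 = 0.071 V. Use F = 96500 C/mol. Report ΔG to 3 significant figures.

E°cell = −0.132 − (−0.270) = +0.138 V; the balanced reaction transfers n = 2 electrons.
Q = [Co²⁺(aq)] / [Sn²⁺(aq)] = 0.357, so log Q = −0.447 and E = +0.138 − (0.071/2)(−0.447) = +0.1539 V.
ΔG = −nFE = −(2)(96500)(+0.1539) J/mol = −29.7 kJ/mol.

−29.7 kJ/mol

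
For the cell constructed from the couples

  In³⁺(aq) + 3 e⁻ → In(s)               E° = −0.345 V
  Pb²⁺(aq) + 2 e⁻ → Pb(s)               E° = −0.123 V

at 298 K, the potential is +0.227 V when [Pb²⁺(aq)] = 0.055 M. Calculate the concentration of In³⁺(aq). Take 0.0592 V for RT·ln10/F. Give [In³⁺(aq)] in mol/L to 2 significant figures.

With Pb²⁺/Pb at the cathode and In³⁺/In at the anode, E°cell = −0.123 − (−0.345) = +0.222 V (n = 6).
Since E = E° − (0.0592/n)·log Q, log Q = n(E° − E)/0.0592 = −0.507.
For 3 Pb²⁺(aq) + 2 In(s) → 3 Pb(s) + 2 In³⁺(aq), the reaction quotient is Q = [In³⁺(aq)]^2 / [Pb²⁺(aq)]^3.
Solving for the unknown gives log [In³⁺(aq)] = −2.143, so [In³⁺(aq)] ≈ 0.0072 M.

0.0072 M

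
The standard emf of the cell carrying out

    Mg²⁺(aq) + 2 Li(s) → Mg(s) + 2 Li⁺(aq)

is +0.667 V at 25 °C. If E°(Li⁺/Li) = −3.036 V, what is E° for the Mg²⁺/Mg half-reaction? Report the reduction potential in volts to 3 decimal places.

−2.369 V

In the reaction as written the Mg²⁺/Mg couple is reduced (cathode) and Li⁺/Li is oxidized (anode), so E°cell = E°(Mg²⁺/Mg) − E°(Li⁺/Li).
E°(Mg²⁺/Mg) = E°cell + E°(anode) = +0.667 + (−3.036) = −2.369 V.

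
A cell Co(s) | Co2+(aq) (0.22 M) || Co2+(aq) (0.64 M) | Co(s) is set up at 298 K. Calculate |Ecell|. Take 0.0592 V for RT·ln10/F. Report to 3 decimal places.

0.014 V

For a concentration cell E°cell = 0, since both electrodes use the same couple.
The compartment with the higher Co2+(aq) concentration (0.64 M) acts as the cathode; ions are reduced there and produced at the dilute (0.22 M) anode.
With n = 2, Ecell = −(0.0592/2)·log([dilute]/[conc]) = −(0.0592/2)·log(0.22/0.64) = +0.014 V.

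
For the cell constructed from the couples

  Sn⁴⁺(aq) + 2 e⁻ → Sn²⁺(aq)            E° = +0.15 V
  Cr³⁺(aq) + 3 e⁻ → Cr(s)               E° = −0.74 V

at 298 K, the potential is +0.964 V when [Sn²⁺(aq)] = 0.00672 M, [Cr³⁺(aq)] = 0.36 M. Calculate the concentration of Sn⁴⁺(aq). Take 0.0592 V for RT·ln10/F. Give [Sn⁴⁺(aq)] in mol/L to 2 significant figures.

The Sn⁴⁺/Sn²⁺ couple has the larger reduction potential, so it is the cathode: E°cell = +0.15 − (−0.74) = +0.89 V and n = 6.
Since E = E° − (0.0592/n)·log Q, log Q = n(E° − E)/0.0592 = −7.500.
For 3 Sn⁴⁺(aq) + 2 Cr(s) → 3 Sn²⁺(aq) + 2 Cr³⁺(aq), the reaction quotient is Q = ([Sn²⁺(aq)]^3·[Cr³⁺(aq)]^2) / [Sn⁴⁺(aq)]^3.
Solving for the unknown gives log [Sn⁴⁺(aq)] = 0.032, so [Sn⁴⁺(aq)] ≈ 1.1 M.

1.1 M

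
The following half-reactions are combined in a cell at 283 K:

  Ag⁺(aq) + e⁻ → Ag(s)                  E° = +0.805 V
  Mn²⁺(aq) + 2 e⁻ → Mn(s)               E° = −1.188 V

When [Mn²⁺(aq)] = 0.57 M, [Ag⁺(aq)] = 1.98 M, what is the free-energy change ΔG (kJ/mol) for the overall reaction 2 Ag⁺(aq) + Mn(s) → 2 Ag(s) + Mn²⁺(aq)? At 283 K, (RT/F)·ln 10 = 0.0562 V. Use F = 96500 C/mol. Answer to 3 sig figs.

E°cell = +0.805 − (−1.188) = +1.993 V; the balanced reaction transfers n = 2 electrons.
The reaction quotient is [Mn²⁺(aq)] / [Ag⁺(aq)]^2 = 0.145; by Nernst, E = +1.993 − (0.0562/2)(−0.837) = +2.0165 V.
Then ΔG = −nFE = −2 × 96500 × +2.0165 J/mol = −389 kJ/mol.

−389 kJ/mol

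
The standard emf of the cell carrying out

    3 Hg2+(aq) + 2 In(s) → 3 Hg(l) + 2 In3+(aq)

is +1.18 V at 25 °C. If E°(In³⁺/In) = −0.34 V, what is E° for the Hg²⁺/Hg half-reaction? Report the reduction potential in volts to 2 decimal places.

In the reaction as written the Hg²⁺/Hg couple is reduced (cathode) and In³⁺/In is oxidized (anode), so E°cell = E°(Hg²⁺/Hg) − E°(In³⁺/In).
E°(Hg²⁺/Hg) = E°cell + E°(anode) = +1.18 + (−0.34) = +0.84 V.

+0.84 V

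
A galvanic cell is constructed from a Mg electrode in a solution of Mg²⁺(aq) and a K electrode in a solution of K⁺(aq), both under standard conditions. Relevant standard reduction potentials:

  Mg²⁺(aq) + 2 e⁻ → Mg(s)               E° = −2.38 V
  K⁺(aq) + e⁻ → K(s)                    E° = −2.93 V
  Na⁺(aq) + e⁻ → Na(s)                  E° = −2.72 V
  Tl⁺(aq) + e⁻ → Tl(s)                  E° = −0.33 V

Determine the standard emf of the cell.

Of the two couples in this cell, the one with the more positive reduction potential is reduced at the cathode: here that is Mg²⁺/Mg (−2.38 V); K⁺/K (−2.93 V) is the anode.
E°cell = E°(cathode) − E°(anode) = −2.38 − (−2.93) = +0.55 V.

+0.55 V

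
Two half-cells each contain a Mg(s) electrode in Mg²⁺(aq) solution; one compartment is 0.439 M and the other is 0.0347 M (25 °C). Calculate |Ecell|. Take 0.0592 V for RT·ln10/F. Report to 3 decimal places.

For a concentration cell E°cell = 0, since both electrodes use the same couple.
The compartment with the higher Mg²⁺(aq) concentration (0.439 M) acts as the cathode; ions are reduced there and produced at the dilute (0.0347 M) anode.
With n = 2, Ecell = −(0.0592/2)·log([dilute]/[conc]) = −(0.0592/2)·log(0.0347/0.439) = +0.033 V.

0.033 V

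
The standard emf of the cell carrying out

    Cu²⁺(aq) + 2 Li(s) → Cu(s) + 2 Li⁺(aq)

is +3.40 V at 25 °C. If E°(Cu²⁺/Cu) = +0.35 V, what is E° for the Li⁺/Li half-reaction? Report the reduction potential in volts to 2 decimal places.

In the reaction as written the Cu²⁺/Cu couple is reduced (cathode) and Li⁺/Li is oxidized (anode), so E°cell = E°(Cu²⁺/Cu) − E°(Li⁺/Li).
E°(Li⁺/Li) = E°(cathode) − E°cell = +0.35 − (+3.40) = −3.05 V.

−3.05 V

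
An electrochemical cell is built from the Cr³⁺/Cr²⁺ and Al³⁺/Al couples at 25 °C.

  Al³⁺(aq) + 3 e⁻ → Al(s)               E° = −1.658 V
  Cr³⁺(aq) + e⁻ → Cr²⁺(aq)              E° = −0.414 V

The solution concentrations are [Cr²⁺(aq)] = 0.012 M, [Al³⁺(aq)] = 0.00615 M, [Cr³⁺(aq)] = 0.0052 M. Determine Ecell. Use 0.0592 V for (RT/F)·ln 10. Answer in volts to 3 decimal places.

The Cr³⁺/Cr²⁺ couple has the more positive E°, so it is the cathode; Al³⁺/Al is the anode.
The standard potential is −0.414 − (−1.658) = +1.244 V and the balanced reaction transfers n = 3 electrons.
Balancing gives 3 Cr³⁺(aq) + Al(s) → 3 Cr²⁺(aq) + Al³⁺(aq); hence Q = ([Cr²⁺(aq)]^3·[Al³⁺(aq)]) / [Cr³⁺(aq)]^3 = 0.0756 (log Q = −1.122).
By the Nernst equation, E = +1.244 − (0.0592/3)·(−1.122) = +1.266 V.

+1.266 V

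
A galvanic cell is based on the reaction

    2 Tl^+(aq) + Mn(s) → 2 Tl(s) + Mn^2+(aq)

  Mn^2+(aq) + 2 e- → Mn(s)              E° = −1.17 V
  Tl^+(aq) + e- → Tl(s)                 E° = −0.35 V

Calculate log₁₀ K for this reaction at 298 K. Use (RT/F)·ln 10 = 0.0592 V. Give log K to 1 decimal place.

log K = 27.7

The Tl⁺/Tl couple is reduced (cathode); E°cell = −0.35 − (−1.17) = +0.82 V with n = 2.
At equilibrium E = 0, so log K = nE°cell / 0.0592 = (2)(+0.82) / 0.0592 = 27.7.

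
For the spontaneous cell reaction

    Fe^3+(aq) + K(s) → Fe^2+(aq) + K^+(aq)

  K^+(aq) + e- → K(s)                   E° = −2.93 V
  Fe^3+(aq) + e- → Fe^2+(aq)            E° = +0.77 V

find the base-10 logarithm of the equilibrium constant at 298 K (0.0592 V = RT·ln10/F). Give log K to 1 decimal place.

The Fe³⁺/Fe²⁺ couple is reduced (cathode); E°cell = +0.77 − (−2.93) = +3.70 V with n = 1.
At equilibrium E = 0, so log K = nE°cell / 0.0592 = (1)(+3.70) / 0.0592 = 62.5.

log K = 62.5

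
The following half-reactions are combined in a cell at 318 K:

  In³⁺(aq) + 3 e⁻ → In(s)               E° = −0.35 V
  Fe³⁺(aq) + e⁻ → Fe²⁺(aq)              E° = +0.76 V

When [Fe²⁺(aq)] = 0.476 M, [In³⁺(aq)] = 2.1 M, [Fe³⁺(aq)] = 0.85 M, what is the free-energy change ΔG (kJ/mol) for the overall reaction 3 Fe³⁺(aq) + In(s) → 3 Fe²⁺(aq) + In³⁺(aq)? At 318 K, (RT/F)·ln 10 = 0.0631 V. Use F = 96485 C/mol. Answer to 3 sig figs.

E°cell = +0.76 − (−0.35) = +1.11 V; the balanced reaction transfers n = 3 electrons.
Here Q = ([Fe²⁺(aq)]^3·[In³⁺(aq)]) / [Fe³⁺(aq)]^3 = 0.369 (log Q = −0.433), giving E = +1.11 − (0.0631/3)·(−0.433) = +1.1191 V.
Finally ΔG = −nFE = −(3)(96485 C/mol)(+1.1191 V) = −324 kJ/mol.

−324 kJ/mol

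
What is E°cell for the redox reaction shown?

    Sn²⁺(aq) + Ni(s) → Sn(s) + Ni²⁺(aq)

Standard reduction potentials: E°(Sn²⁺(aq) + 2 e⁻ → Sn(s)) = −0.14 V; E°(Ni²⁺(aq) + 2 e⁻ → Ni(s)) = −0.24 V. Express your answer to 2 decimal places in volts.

Sn²⁺(aq) gains electrons, so the Sn²⁺/Sn couple is the cathode; the Ni²⁺/Ni couple is the anode.
E°cell = E°(cathode) − E°(anode) = −0.14 − (−0.24) = +0.10 V.
The positive value indicates the reaction is spontaneous as written.

+0.10 V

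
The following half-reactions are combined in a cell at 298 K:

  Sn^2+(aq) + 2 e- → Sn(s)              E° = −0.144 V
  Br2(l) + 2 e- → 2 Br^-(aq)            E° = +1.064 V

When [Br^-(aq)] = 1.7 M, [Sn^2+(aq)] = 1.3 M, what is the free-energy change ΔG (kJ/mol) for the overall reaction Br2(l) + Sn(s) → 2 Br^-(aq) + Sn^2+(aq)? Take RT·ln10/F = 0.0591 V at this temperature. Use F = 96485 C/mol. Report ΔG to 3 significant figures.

−230 kJ/mol

The standard cell potential is +1.064 − (−0.144) = +1.208 V, with n = 2 electrons in the balanced equation.
The reaction quotient is [Br^-(aq)]^2·[Sn^2+(aq)] = 3.76; by Nernst, E = +1.208 − (0.0591/2)(0.575) = +1.1910 V.
ΔG = −nFE = −(2)(96485)(+1.1910) J/mol = −230 kJ/mol.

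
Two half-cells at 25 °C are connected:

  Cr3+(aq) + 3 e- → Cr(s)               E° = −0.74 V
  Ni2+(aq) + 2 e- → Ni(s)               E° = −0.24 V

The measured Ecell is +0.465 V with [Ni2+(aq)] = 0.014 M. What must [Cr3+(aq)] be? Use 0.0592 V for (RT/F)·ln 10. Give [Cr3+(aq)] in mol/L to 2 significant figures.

Ni²⁺/Ni is the cathode (higher E°); E°cell = −0.24 − (−0.74) = +0.50 V with n = 6.
Rearranging E = E° − (0.0592/n)·log Q gives log Q = 6(+0.50 − (+0.465))/0.0592 = 3.547.
For 3 Ni2+(aq) + 2 Cr(s) → 3 Ni(s) + 2 Cr3+(aq), the reaction quotient is Q = [Cr3+(aq)]^2 / [Ni2+(aq)]^3.
Solving for the unknown gives log [Cr3+(aq)] = −1.007, so [Cr3+(aq)] ≈ 0.098 M.

0.098 M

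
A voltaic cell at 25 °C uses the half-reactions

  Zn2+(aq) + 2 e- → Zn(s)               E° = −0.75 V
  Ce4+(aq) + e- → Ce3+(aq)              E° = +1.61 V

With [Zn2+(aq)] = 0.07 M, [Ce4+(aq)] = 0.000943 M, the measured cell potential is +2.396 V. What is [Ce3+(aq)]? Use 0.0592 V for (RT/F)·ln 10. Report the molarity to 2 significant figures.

Ce⁴⁺/Ce³⁺ is the cathode (higher E°); E°cell = +1.61 − (−0.75) = +2.36 V with n = 2.
Rearranging E = E° − (0.0592/n)·log Q gives log Q = 2(+2.36 − (+2.396))/0.0592 = −1.216.
Balancing electrons gives 2 Ce4+(aq) + Zn(s) → 2 Ce3+(aq) + Zn2+(aq); thus Q = ([Ce3+(aq)]^2·[Zn2+(aq)]) / [Ce4+(aq)]^2.
Substituting the known concentrations and solving, log [Ce3+(aq)] = −3.056 and [Ce3+(aq)] = 0.00088 M.

0.00088 M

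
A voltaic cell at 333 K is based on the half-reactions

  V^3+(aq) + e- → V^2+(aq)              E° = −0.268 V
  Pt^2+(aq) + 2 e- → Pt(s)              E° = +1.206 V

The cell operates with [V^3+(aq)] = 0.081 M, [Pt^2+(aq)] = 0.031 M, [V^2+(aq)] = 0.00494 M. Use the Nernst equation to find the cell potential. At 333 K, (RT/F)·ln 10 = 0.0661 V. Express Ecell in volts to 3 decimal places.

+1.344 V

Since E°(Pt²⁺/Pt) > E°(V³⁺/V²⁺), Pt²⁺/Pt serves as the cathode.
E°cell = +1.206 − (−0.268) = +1.474 V, with n = 2 electrons transferred.
Balancing gives Pt^2+(aq) + 2 V^2+(aq) → Pt(s) + 2 V^3+(aq); hence Q = [V^3+(aq)]^2 / ([Pt^2+(aq)]·[V^2+(aq)]^2) = 8.67×10^3 (log Q = 3.938).
By the Nernst equation, E = +1.474 − (0.0661/2)·(3.938) = +1.344 V.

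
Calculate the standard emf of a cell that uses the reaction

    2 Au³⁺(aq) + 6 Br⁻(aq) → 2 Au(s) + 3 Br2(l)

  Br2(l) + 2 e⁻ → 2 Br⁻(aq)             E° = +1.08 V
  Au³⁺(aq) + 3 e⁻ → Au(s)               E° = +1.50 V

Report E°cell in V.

+0.42 V

In the reaction as written, Au³⁺(aq) is reduced (cathode) and Br2(l) is produced by oxidation at the anode.
E°cell = E°(cathode) − E°(anode) = +1.50 − (+1.08) = +0.42 V.
The positive value indicates the reaction is spontaneous as written.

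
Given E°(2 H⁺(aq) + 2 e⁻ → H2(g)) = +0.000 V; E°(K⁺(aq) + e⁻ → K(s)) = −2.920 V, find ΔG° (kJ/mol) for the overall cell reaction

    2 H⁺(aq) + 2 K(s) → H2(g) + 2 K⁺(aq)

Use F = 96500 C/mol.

−564 kJ/mol

In the reaction as written H⁺(aq) is reduced, so the 2H⁺/H₂ couple is the cathode and K⁺/K is the anode.
E°cell = +0.000 − (−2.920) = +2.920 V; balancing electrons gives n = 2.
ΔG° = −nFE°cell = −(2)(96500)(+2.920) J/mol = −564 kJ/mol.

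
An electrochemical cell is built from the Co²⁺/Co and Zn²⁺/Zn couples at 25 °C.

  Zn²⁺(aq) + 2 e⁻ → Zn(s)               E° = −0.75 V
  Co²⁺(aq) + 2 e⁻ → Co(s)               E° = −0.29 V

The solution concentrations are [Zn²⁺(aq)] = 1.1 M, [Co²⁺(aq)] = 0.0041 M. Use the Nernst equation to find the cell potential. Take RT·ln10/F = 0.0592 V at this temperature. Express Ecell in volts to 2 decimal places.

+0.39 V

The Co²⁺/Co couple has the more positive E°, so it is the cathode; Zn²⁺/Zn is the anode.
The standard potential is −0.29 − (−0.75) = +0.46 V and the balanced reaction transfers n = 2 electrons.
The balanced reaction is Co²⁺(aq) + Zn(s) → Co(s) + Zn²⁺(aq), so Q = [Zn²⁺(aq)] / [Co²⁺(aq)] = 268 and log Q = 2.429.
Applying E = E° − (RT ln10/nF)·log Q gives +0.46 − (0.0592/2)(2.429) = +0.39 V.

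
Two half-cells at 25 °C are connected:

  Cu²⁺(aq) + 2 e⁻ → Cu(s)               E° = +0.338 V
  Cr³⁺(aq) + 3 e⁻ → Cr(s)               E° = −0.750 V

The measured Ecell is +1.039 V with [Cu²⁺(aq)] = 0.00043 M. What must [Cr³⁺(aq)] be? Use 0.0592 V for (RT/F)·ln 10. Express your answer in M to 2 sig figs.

With Cu²⁺/Cu at the cathode and Cr³⁺/Cr at the anode, E°cell = +0.338 − (−0.750) = +1.088 V (n = 6).
From the Nernst equation, log Q = n(E° − E)/0.0592 = 6·(+1.088 − (+1.039))/0.0592 = 4.966.
The balanced reaction is 3 Cu²⁺(aq) + 2 Cr(s) → 3 Cu(s) + 2 Cr³⁺(aq), so Q = [Cr³⁺(aq)]^2 / [Cu²⁺(aq)]^3.
Solving for the unknown gives log [Cr³⁺(aq)] = −2.567, so [Cr³⁺(aq)] ≈ 0.0027 M.

0.0027 M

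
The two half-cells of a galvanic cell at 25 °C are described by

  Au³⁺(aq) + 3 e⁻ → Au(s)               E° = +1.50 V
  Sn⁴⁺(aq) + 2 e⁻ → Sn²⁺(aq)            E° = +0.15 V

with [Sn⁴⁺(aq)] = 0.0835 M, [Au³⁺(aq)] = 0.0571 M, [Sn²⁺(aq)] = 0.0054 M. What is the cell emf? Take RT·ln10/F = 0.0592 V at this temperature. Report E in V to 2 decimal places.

The Au³⁺/Au couple has the more positive E°, so it is the cathode; Sn⁴⁺/Sn²⁺ is the anode.
E°cell = E°cat − E°an = +1.50 − (+0.15) = +1.35 V; n = 6.
Balancing gives 2 Au³⁺(aq) + 3 Sn²⁺(aq) → 2 Au(s) + 3 Sn⁴⁺(aq); hence Q = [Sn⁴⁺(aq)]^3 / ([Au³⁺(aq)]^2·[Sn²⁺(aq)]^3) = 1.13×10^6 (log Q = 6.055).
Applying E = E° − (RT ln10/nF)·log Q gives +1.35 − (0.0592/6)(6.055) = +1.29 V.

+1.29 V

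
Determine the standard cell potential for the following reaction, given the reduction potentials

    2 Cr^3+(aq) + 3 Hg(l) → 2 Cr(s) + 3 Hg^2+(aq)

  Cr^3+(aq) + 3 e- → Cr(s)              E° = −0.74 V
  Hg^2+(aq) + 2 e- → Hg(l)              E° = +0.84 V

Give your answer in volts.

Cr^3+(aq) gains electrons, so the Cr³⁺/Cr couple is the cathode; the Hg²⁺/Hg couple is the anode.
E°cell = E°(cathode) − E°(anode) = −0.74 − (+0.84) = −1.58 V.

−1.58 V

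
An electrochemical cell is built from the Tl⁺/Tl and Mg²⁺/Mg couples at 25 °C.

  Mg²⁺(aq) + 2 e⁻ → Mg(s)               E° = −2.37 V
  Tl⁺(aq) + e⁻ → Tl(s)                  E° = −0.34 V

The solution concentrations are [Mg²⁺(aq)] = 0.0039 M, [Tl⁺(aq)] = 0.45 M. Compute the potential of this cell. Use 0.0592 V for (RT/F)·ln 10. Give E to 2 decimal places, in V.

The Tl⁺/Tl couple has the more positive E°, so it is the cathode; Mg²⁺/Mg is the anode.
The standard potential is −0.34 − (−2.37) = +2.03 V and the balanced reaction transfers n = 2 electrons.
The balanced reaction is 2 Tl⁺(aq) + Mg(s) → 2 Tl(s) + Mg²⁺(aq), so Q = [Mg²⁺(aq)] / [Tl⁺(aq)]^2 = 0.0193 and log Q = −1.715.
E = E° − (0.0592/n)·log Q = +2.03 − (0.0592/2)(−1.715) = +2.08 V.

+2.08 V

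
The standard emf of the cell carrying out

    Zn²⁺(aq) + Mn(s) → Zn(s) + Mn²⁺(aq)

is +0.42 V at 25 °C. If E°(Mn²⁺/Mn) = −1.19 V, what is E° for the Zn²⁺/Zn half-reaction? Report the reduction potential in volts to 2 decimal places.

−0.77 V

In the reaction as written the Zn²⁺/Zn couple is reduced (cathode) and Mn²⁺/Mn is oxidized (anode), so E°cell = E°(Zn²⁺/Zn) − E°(Mn²⁺/Mn).
E°(Zn²⁺/Zn) = E°cell + E°(anode) = +0.42 + (−1.19) = −0.77 V.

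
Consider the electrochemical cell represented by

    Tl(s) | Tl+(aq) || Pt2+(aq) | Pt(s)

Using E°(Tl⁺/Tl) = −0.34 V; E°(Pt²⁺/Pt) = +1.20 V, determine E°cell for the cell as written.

+1.54 V

By convention the left-hand electrode in cell notation is the anode (oxidation) and the right-hand electrode is the cathode (reduction).
E°cell = E°(right) − E°(left) = +1.20 − (−0.34) = +1.54 V.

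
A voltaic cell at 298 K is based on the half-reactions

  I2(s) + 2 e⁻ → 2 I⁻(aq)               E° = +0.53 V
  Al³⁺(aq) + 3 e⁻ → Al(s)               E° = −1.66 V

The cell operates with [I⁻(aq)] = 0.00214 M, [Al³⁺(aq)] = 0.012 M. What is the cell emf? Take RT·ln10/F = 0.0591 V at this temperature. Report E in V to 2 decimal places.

+2.39 V

Since E°(I₂/I⁻) > E°(Al³⁺/Al), I₂/I⁻ serves as the cathode.
E°cell = E°cat − E°an = +0.53 − (−1.66) = +2.19 V; n = 6.
The balanced reaction is 3 I2(s) + 2 Al(s) → 6 I⁻(aq) + 2 Al³⁺(aq), so Q = [I⁻(aq)]^6·[Al³⁺(aq)]^2 = 1.38×10^−20 and log Q = −19.859.
By the Nernst equation, E = +2.19 − (0.0591/6)·(−19.859) = +2.39 V.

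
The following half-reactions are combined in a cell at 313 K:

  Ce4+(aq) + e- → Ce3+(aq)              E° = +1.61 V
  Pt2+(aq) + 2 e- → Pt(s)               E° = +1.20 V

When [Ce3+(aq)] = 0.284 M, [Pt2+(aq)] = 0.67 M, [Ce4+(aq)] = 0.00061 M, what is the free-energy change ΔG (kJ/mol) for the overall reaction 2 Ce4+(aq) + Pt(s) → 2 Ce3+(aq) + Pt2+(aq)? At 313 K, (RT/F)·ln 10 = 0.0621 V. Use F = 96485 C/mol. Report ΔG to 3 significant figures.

The standard cell potential is +1.61 − (+1.20) = +0.41 V, with n = 2 electrons in the balanced equation.
The reaction quotient is ([Ce3+(aq)]^2·[Pt2+(aq)]) / [Ce4+(aq)]^2 = 1.45×10^5; by Nernst, E = +0.41 − (0.0621/2)(5.162) = +0.2497 V.
Then ΔG = −nFE = −2 × 96485 × +0.2497 J/mol = −48.2 kJ/mol.

−48.2 kJ/mol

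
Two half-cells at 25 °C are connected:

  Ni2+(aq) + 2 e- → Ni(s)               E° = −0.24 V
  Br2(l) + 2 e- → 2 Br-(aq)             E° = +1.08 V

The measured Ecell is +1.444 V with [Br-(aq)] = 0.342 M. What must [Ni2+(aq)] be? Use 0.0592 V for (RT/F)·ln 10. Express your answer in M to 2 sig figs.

The Br₂/Br⁻ couple has the larger reduction potential, so it is the cathode: E°cell = +1.08 − (−0.24) = +1.32 V and n = 2.
From the Nernst equation, log Q = n(E° − E)/0.0592 = 2·(+1.32 − (+1.444))/0.0592 = −4.189.
For Br2(l) + Ni(s) → 2 Br-(aq) + Ni2+(aq), the reaction quotient is Q = [Br-(aq)]^2·[Ni2+(aq)].
Isolating [Ni2+(aq)] in Q = 10^{−4.189} yields log [Ni2+(aq)] = −3.257, i.e. 0.00055 M.

0.00055 M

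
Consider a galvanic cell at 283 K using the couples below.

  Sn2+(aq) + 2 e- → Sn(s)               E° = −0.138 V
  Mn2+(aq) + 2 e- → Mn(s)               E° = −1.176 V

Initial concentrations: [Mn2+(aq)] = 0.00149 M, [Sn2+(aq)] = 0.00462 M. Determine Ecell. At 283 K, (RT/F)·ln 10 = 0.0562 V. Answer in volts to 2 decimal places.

Since E°(Sn²⁺/Sn) > E°(Mn²⁺/Mn), Sn²⁺/Sn serves as the cathode.
E°cell = E°cat − E°an = −0.138 − (−1.176) = +1.038 V; n = 2.
The balanced reaction is Sn2+(aq) + Mn(s) → Sn(s) + Mn2+(aq), so Q = [Mn2+(aq)] / [Sn2+(aq)] = 0.323 and log Q = −0.491.
Applying E = E° − (RT ln10/nF)·log Q gives +1.038 − (0.0562/2)(−0.491) = +1.05 V.

+1.05 V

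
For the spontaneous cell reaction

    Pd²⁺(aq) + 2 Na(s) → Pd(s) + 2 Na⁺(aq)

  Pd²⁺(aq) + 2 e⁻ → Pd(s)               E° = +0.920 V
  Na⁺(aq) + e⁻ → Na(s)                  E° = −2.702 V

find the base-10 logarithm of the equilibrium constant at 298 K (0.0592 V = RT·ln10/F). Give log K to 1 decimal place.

The Pd²⁺/Pd couple is reduced (cathode); E°cell = +0.920 − (−2.702) = +3.622 V with n = 2.
At equilibrium E = 0, so log K = nE°cell / 0.0592 = (2)(+3.622) / 0.0592 = 122.4.

log K = 122.4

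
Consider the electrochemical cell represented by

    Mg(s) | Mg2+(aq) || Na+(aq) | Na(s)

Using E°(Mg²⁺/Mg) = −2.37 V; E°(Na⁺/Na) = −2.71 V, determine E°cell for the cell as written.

By convention the left-hand electrode in cell notation is the anode (oxidation) and the right-hand electrode is the cathode (reduction).
E°cell = E°(right) − E°(left) = −2.71 − (−2.37) = −0.34 V.
The negative sign shows that, as written, the cell would require an external voltage to drive the reaction.

−0.34 V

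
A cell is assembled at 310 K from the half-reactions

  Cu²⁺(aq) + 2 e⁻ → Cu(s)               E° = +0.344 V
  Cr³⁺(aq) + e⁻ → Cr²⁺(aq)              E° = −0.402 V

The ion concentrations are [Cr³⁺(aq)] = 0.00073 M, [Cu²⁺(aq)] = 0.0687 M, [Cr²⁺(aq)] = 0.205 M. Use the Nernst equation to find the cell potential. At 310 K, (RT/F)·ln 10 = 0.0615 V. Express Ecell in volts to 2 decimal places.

+0.86 V

Cu²⁺/Cu is reduced (cathode, E° = +0.344 V) and Cr³⁺/Cr²⁺ is oxidized (anode).
The standard potential is +0.344 − (−0.402) = +0.746 V and the balanced reaction transfers n = 2 electrons.
Balancing gives Cu²⁺(aq) + 2 Cr²⁺(aq) → Cu(s) + 2 Cr³⁺(aq); hence Q = [Cr³⁺(aq)]^2 / ([Cu²⁺(aq)]·[Cr²⁺(aq)]^2) = 0.000185 (log Q = −3.734).
By the Nernst equation, E = +0.746 − (0.0615/2)·(−3.734) = +0.86 V.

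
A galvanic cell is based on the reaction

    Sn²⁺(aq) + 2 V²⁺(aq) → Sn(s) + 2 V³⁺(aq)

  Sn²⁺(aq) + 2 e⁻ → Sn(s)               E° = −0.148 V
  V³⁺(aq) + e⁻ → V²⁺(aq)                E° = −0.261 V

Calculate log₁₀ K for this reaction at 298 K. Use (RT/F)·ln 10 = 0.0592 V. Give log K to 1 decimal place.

The Sn²⁺/Sn couple is reduced (cathode); E°cell = −0.148 − (−0.261) = +0.113 V with n = 2.
At equilibrium E = 0, so log K = nE°cell / 0.0592 = (2)(+0.113) / 0.0592 = 3.8.

log K = 3.8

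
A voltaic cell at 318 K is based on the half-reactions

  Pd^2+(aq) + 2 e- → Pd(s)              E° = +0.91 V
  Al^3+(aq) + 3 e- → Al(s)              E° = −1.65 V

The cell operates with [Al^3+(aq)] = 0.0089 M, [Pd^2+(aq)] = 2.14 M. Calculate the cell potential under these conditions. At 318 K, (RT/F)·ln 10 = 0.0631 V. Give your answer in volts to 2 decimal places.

Since E°(Pd²⁺/Pd) > E°(Al³⁺/Al), Pd²⁺/Pd serves as the cathode.
E°cell = E°cat − E°an = +0.91 − (−1.65) = +2.56 V; n = 6.
The balanced reaction is 3 Pd^2+(aq) + 2 Al(s) → 3 Pd(s) + 2 Al^3+(aq), so Q = [Al^3+(aq)]^2 / [Pd^2+(aq)]^3 = 8.08×10^−6 and log Q = −5.092.
Applying E = E° − (RT ln10/nF)·log Q gives +2.56 − (0.0631/6)(−5.092) = +2.61 V.

+2.61 V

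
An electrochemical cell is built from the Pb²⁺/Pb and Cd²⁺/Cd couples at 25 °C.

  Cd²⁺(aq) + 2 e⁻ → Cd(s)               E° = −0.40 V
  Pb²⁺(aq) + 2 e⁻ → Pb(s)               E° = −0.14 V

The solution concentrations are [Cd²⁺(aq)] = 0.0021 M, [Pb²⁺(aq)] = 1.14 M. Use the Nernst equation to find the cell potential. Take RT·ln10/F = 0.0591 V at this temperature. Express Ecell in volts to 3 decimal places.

Since E°(Pb²⁺/Pb) > E°(Cd²⁺/Cd), Pb²⁺/Pb serves as the cathode.
E°cell = E°cat − E°an = −0.14 − (−0.40) = +0.26 V; n = 2.
Balancing gives Pb²⁺(aq) + Cd(s) → Pb(s) + Cd²⁺(aq); hence Q = [Cd²⁺(aq)] / [Pb²⁺(aq)] = 0.00184 (log Q = −2.735).
Applying E = E° − (RT ln10/nF)·log Q gives +0.26 − (0.0591/2)(−2.735) = +0.341 V.

+0.341 V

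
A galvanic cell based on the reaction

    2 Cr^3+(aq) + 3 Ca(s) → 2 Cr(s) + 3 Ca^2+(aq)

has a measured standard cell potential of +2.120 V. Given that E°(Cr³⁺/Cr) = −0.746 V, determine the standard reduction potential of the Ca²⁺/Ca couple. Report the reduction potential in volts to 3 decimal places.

In the reaction as written the Cr³⁺/Cr couple is reduced (cathode) and Ca²⁺/Ca is oxidized (anode), so E°cell = E°(Cr³⁺/Cr) − E°(Ca²⁺/Ca).
E°(Ca²⁺/Ca) = E°(cathode) − E°cell = −0.746 − (+2.120) = −2.866 V.

−2.866 V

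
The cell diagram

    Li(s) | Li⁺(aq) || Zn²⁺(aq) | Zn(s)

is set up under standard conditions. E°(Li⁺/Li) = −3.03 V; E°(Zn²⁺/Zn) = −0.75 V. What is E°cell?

+2.28 V

By convention the left-hand electrode in cell notation is the anode (oxidation) and the right-hand electrode is the cathode (reduction).
E°cell = E°(right) − E°(left) = −0.75 − (−3.03) = +2.28 V.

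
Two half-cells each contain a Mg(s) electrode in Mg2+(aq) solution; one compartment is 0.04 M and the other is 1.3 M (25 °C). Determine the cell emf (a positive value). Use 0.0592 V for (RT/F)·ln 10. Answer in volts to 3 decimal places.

For a concentration cell E°cell = 0, since both electrodes use the same couple.
The compartment with the higher Mg2+(aq) concentration (1.3 M) acts as the cathode; ions are reduced there and produced at the dilute (0.04 M) anode.
With n = 2, Ecell = −(0.0592/2)·log([dilute]/[conc]) = −(0.0592/2)·log(0.04/1.3) = +0.045 V.

0.045 V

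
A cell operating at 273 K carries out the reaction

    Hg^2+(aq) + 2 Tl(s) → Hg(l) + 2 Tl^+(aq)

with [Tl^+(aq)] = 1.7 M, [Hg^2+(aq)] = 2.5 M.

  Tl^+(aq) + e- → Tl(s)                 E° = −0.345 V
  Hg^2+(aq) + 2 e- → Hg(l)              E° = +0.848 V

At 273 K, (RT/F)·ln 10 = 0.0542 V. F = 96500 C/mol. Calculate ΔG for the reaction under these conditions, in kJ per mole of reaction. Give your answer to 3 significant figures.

−230 kJ/mol

The standard cell potential is +0.848 − (−0.345) = +1.193 V, with n = 2 electrons in the balanced equation.
Here Q = [Tl^+(aq)]^2 / [Hg^2+(aq)] = 1.16 (log Q = 0.063), giving E = +1.193 − (0.0542/2)·(0.063) = +1.1913 V.
Then ΔG = −nFE = −2 × 96500 × +1.1913 J/mol = −230 kJ/mol.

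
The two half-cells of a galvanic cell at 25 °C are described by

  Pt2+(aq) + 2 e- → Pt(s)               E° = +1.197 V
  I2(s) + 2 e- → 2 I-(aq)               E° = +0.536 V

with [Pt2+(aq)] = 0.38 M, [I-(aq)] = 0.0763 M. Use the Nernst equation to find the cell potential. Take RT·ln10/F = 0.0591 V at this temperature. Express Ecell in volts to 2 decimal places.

Since E°(Pt²⁺/Pt) > E°(I₂/I⁻), Pt²⁺/Pt serves as the cathode.
The standard potential is +1.197 − (+0.536) = +0.661 V and the balanced reaction transfers n = 2 electrons.
For the overall reaction Pt2+(aq) + 2 I-(aq) → Pt(s) + I2(s), Q = 1 / ([Pt2+(aq)]·[I-(aq)]^2) = 452, giving log Q = 2.655.
By the Nernst equation, E = +0.661 − (0.0591/2)·(2.655) = +0.58 V.

+0.58 V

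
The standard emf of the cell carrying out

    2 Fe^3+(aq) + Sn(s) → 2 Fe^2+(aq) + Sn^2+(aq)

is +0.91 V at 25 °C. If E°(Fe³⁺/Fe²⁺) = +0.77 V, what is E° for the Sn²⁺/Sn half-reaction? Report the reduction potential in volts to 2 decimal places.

In the reaction as written the Fe³⁺/Fe²⁺ couple is reduced (cathode) and Sn²⁺/Sn is oxidized (anode), so E°cell = E°(Fe³⁺/Fe²⁺) − E°(Sn²⁺/Sn).
E°(Sn²⁺/Sn) = E°(cathode) − E°cell = +0.77 − (+0.91) = −0.14 V.

−0.14 V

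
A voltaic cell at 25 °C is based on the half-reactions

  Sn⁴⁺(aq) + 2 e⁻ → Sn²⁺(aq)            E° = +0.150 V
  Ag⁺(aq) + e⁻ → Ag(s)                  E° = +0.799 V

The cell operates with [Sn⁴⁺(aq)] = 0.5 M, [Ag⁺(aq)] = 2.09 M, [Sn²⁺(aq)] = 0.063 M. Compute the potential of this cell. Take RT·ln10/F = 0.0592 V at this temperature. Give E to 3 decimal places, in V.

Since E°(Ag⁺/Ag) > E°(Sn⁴⁺/Sn²⁺), Ag⁺/Ag serves as the cathode.
E°cell = E°cat − E°an = +0.799 − (+0.150) = +0.649 V; n = 2.
For the overall reaction 2 Ag⁺(aq) + Sn²⁺(aq) → 2 Ag(s) + Sn⁴⁺(aq), Q = [Sn⁴⁺(aq)] / ([Ag⁺(aq)]^2·[Sn²⁺(aq)]) = 1.82, giving log Q = 0.259.
Applying E = E° − (RT ln10/nF)·log Q gives +0.649 − (0.0592/2)(0.259) = +0.641 V.

+0.641 V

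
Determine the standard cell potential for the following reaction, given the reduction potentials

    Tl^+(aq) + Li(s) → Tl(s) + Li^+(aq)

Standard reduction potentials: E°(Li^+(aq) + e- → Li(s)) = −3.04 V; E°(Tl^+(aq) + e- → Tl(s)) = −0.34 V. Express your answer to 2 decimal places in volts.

In the reaction as written, Tl^+(aq) is reduced (cathode) and Li^+(aq) is produced by oxidation at the anode.
E°cell = E°(cathode) − E°(anode) = −0.34 − (−3.04) = +2.70 V.
The positive value indicates the reaction is spontaneous as written.

+2.70 V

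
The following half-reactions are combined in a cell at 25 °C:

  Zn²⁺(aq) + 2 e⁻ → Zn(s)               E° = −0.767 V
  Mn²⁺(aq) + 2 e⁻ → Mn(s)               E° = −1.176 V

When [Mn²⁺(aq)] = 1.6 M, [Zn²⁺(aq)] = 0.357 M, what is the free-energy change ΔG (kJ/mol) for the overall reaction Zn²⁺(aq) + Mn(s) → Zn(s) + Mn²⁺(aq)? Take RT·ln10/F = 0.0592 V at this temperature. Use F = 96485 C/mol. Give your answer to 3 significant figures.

−75.2 kJ/mol

With Zn²⁺/Zn reduced at the cathode, E°cell = −0.767 − (−1.176) = +0.409 V and n = 2.
Here Q = [Mn²⁺(aq)] / [Zn²⁺(aq)] = 4.48 (log Q = 0.651), giving E = +0.409 − (0.0592/2)·(0.651) = +0.3897 V.
Finally ΔG = −nFE = −(2)(96485 C/mol)(+0.3897 V) = −75.2 kJ/mol.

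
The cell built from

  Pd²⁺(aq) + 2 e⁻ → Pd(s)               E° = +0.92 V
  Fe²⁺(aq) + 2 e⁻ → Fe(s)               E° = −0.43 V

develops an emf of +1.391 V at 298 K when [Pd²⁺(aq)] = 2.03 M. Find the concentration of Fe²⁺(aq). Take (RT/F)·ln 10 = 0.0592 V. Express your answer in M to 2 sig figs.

Pd²⁺/Pd is the cathode (higher E°); E°cell = +0.92 − (−0.43) = +1.35 V with n = 2.
From the Nernst equation, log Q = n(E° − E)/0.0592 = 2·(+1.35 − (+1.391))/0.0592 = −1.385.
The balanced reaction is Pd²⁺(aq) + Fe(s) → Pd(s) + Fe²⁺(aq), so Q = [Fe²⁺(aq)] / [Pd²⁺(aq)].
Substituting the known concentrations and solving, log [Fe²⁺(aq)] = −1.078 and [Fe²⁺(aq)] = 0.084 M.

0.084 M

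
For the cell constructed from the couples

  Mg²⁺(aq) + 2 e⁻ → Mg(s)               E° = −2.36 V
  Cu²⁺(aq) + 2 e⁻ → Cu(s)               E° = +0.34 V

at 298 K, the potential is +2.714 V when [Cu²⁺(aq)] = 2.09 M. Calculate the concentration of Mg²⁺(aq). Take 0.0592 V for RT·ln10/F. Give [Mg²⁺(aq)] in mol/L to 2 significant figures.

Cu²⁺/Cu is the cathode (higher E°); E°cell = +0.34 − (−2.36) = +2.70 V with n = 2.
Rearranging E = E° − (0.0592/n)·log Q gives log Q = 2(+2.70 − (+2.714))/0.0592 = −0.473.
Balancing electrons gives Cu²⁺(aq) + Mg(s) → Cu(s) + Mg²⁺(aq); thus Q = [Mg²⁺(aq)] / [Cu²⁺(aq)].
Solving for the unknown gives log [Mg²⁺(aq)] = −0.153, so [Mg²⁺(aq)] ≈ 0.70 M.

0.70 M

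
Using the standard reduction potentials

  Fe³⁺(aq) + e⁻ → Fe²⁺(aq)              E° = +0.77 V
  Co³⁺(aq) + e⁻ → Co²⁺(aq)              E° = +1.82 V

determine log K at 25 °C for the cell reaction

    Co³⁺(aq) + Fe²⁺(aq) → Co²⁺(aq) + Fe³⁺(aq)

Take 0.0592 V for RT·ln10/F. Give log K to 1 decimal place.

The Co³⁺/Co²⁺ couple is reduced (cathode); E°cell = +1.82 − (+0.77) = +1.05 V with n = 1.
At equilibrium E = 0, so log K = nE°cell / 0.0592 = (1)(+1.05) / 0.0592 = 17.7.

log K = 17.7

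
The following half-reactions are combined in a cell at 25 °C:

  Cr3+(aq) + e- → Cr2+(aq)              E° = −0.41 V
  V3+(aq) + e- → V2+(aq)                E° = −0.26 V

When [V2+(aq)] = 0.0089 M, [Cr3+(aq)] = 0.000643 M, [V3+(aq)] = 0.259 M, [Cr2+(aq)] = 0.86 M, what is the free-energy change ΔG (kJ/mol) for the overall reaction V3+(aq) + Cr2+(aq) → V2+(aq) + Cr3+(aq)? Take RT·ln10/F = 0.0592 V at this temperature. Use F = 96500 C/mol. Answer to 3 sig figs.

The standard cell potential is −0.26 − (−0.41) = +0.15 V, with n = 1 electron in the balanced equation.
Here Q = ([V2+(aq)]·[Cr3+(aq)]) / ([V3+(aq)]·[Cr2+(aq)]) = 2.57×10^−5 (log Q = −4.590), giving E = +0.15 − (0.0592/1)·(−4.590) = +0.4217 V.
Finally ΔG = −nFE = −(1)(96500 C/mol)(+0.4217 V) = −40.7 kJ/mol.

−40.7 kJ/mol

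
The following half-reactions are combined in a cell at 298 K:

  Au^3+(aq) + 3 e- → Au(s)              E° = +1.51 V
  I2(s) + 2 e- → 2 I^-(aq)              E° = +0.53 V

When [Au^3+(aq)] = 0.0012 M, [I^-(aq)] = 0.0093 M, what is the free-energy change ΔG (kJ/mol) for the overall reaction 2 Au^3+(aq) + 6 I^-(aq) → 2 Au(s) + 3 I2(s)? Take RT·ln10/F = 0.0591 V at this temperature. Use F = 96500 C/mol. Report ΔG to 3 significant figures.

−465 kJ/mol

With Au³⁺/Au reduced at the cathode, E°cell = +1.51 − (+0.53) = +0.98 V and n = 6.
Q = 1 / ([Au^3+(aq)]^2·[I^-(aq)]^6) = 1.07×10^18, so log Q = 18.031 and E = +0.98 − (0.0591/6)(18.031) = +0.8024 V.
Finally ΔG = −nFE = −(6)(96500 C/mol)(+0.8024 V) = −465 kJ/mol.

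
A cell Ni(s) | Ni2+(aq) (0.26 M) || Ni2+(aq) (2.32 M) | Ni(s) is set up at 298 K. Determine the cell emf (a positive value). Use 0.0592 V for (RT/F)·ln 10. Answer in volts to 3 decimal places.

0.028 V

For a concentration cell E°cell = 0, since both electrodes use the same couple.
The compartment with the higher Ni2+(aq) concentration (2.32 M) acts as the cathode; ions are reduced there and produced at the dilute (0.26 M) anode.
With n = 2, Ecell = −(0.0592/2)·log([dilute]/[conc]) = −(0.0592/2)·log(0.26/2.32) = +0.028 V.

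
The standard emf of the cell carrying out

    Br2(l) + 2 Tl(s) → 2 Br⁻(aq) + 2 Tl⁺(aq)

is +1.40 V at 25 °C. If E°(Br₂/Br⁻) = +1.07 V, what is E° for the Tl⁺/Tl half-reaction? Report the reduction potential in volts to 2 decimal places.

−0.33 V

In the reaction as written the Br₂/Br⁻ couple is reduced (cathode) and Tl⁺/Tl is oxidized (anode), so E°cell = E°(Br₂/Br⁻) − E°(Tl⁺/Tl).
E°(Tl⁺/Tl) = E°(cathode) − E°cell = +1.07 − (+1.40) = −0.33 V.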